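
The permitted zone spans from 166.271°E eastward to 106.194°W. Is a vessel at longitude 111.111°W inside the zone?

Band width going east from +166.271° to -106.194°: ((-106.194 − 166.271) mod 360) = 87.535°.
Offset of -111.111° east of the west edge: ((-111.111 − 166.271) mod 360) = 82.618°.
82.618° ≤ 87.535° ⇒ inside.

Yes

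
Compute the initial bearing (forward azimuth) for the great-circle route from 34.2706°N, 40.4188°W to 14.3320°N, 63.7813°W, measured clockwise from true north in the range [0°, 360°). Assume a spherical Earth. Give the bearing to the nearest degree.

232°

Δλ = -63.7813 − -40.4188 = -23.3625°.
θ = atan2( sin Δλ · cos φ₂ , cos φ₁ · sin φ₂ − sin φ₁ · cos φ₂ · cos Δλ )
  = atan2(-0.38421, -0.29628) = -127.638° → normalised to [0°, 360°): 232.362°.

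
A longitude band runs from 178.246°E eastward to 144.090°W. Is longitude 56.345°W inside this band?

No

Band width going east from +178.246° to -144.090°: ((-144.090 − 178.246) mod 360) = 37.664°.
Offset of -56.345° east of the west edge: ((-56.345 − 178.246) mod 360) = 125.409°.
125.409° > 37.664° ⇒ outside.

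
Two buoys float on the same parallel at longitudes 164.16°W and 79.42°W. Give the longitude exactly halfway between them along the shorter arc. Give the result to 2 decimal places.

121.79°W

Signed shortest Δλ from -164.16° to -79.42° is +84.74°.
Midpoint longitude = -164.16° + (+84.74°)/2 = -164.16° + 42.37° = -121.79°.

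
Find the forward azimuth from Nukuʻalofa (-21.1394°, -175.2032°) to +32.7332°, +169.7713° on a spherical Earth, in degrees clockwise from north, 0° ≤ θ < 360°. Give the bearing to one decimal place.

Δλ = 169.7713 − -175.2032 = 344.9745°; wrapped into (−180°, 180°]: -15.0255°.
θ = atan2( sin Δλ · cos φ₂ , cos φ₁ · sin φ₂ − sin φ₁ · cos φ₂ · cos Δλ )
  = atan2(-0.21808, 0.79734) = -15.297° → normalised to [0°, 360°): 344.703°.

344.7°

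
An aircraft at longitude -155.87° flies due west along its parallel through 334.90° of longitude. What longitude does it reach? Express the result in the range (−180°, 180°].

Start at -155.87°; shift −334.90° → -490.77°.
-490.77° lies outside (−180°, 180°]; add 360° → -130.77°.

-130.77°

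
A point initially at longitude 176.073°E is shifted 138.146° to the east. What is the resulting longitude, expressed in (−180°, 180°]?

Start at +176.073°; shift +138.146° → +314.219°.
+314.219° lies outside (−180°, 180°]; subtract 360° → -45.781°.

45.781°W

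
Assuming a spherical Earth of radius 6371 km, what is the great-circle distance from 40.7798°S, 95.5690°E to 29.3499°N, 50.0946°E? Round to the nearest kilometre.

9095 km

Δλ = 50.0946 − 95.5690 = -45.4744°.
Δφ = 29.3499 − -40.7798 = 70.1297°.
a = sin²(Δφ/2) + cos φ₁ · cos φ₂ · sin²(Δλ/2) = 0.428653.
c = 2·atan2(√a, √(1−a)) = 1.42761 rad → d = 6371·c ≈ 9095.33 km.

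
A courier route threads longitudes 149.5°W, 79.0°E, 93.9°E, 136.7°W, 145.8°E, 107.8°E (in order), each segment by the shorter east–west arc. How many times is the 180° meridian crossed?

3

Leg 1: -149.5° → +79.0°, shortest Δλ = -131.5° (west) — crosses 180°.
Leg 2: +79.0° → +93.9°, shortest Δλ = 14.9° (east) — does not cross 180°.
Leg 3: +93.9° → -136.7°, shortest Δλ = 129.4° (east) — crosses 180°.
Leg 4: -136.7° → +145.8°, shortest Δλ = -77.5° (west) — crosses 180°.
Leg 5: +145.8° → +107.8°, shortest Δλ = -38.0° (west) — does not cross 180°.
Total crossings: 3.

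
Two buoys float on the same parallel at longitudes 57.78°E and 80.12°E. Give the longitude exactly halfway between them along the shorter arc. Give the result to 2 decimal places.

68.95°E

Signed shortest Δλ from +57.78° to +80.12° is +22.34°.
Midpoint longitude = +57.78° + (+22.34°)/2 = +57.78° + 11.17° = +68.95°.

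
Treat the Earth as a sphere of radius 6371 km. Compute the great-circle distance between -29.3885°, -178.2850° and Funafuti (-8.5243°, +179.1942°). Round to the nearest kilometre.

2335 km

Δλ = 179.1942 − -178.2850 = 357.4792°; wrapped into (−180°, 180°]: -2.5208°.
Δφ = -8.5243 − -29.3885 = 20.8642°.
a = sin²(Δφ/2) + cos φ₁ · cos φ₂ · sin²(Δλ/2) = 0.033203.
c = 2·atan2(√a, √(1−a)) = 0.36648 rad → d = 6371·c ≈ 2334.86 km.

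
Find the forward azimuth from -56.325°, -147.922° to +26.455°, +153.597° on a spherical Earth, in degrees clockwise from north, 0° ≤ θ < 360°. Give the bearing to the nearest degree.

Δλ = 153.597 − -147.922 = 301.519°; wrapped into (−180°, 180°]: -58.481°.
θ = atan2( sin Δλ · cos φ₂ , cos φ₁ · sin φ₂ − sin φ₁ · cos φ₂ · cos Δλ )
  = atan2(-0.76320, 0.63652) = -50.172° → normalised to [0°, 360°): 309.828°.

310°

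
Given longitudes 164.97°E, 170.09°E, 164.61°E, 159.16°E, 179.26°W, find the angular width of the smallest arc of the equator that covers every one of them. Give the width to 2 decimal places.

Sort the longitudes: -179.26°, +159.16°, +164.61°, +164.97°, +170.09°.
Eastward gaps between consecutive values (wrapping around): 338.42°, 5.45°, 0.36°, 5.12°, 10.65°.
Largest gap = 338.42° ⇒ minimal covering band is its complement: 360° − 338.42° = 21.58°.
Band runs from +159.16° eastward to -179.26°, crossing the antimeridian.

21.58°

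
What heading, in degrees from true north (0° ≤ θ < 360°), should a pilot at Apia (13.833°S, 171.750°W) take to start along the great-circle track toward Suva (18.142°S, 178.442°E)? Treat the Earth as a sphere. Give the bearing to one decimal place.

Δλ = 178.442 − -171.750 = 350.192°; wrapped into (−180°, 180°]: -9.808°.
θ = atan2( sin Δλ · cos φ₂ , cos φ₁ · sin φ₂ − sin φ₁ · cos φ₂ · cos Δλ )
  = atan2(-0.16188, -0.07846) = -115.858° → normalised to [0°, 360°): 244.142°.

244.1°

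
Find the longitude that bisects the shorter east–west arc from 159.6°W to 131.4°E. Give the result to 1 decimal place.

165.9°E

Signed shortest Δλ from -159.6° to +131.4° is -69.0°.
Midpoint longitude = -159.6° + (-69.0°)/2 = -159.6° − 34.5° = -194.1°.
Normalise into (−180°, 180°]: +165.9°.
(The naïve average (-159.6 + +131.4)/2 = -14.1° is on the wrong side of the globe.)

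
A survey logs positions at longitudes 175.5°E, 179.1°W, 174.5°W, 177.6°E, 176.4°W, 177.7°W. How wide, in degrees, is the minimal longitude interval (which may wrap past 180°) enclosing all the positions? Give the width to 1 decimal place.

10.0°

Sort the longitudes: -179.1°, -177.7°, -176.4°, -174.5°, +175.5°, +177.6°.
Eastward gaps between consecutive values (wrapping around): 1.4°, 1.3°, 1.9°, 350.0°, 2.1°, 3.3°.
Largest gap = 350.0° ⇒ minimal covering band is its complement: 360° − 350.0° = 10.0°.
Band runs from +175.5° eastward to -174.5°, crossing the antimeridian.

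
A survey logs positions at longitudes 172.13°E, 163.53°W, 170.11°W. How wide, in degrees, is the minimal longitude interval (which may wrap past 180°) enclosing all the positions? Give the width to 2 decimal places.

24.34°

Sort the longitudes: -170.11°, -163.53°, +172.13°.
Eastward gaps between consecutive values (wrapping around): 6.58°, 335.66°, 17.76°.
Largest gap = 335.66° ⇒ minimal covering band is its complement: 360° − 335.66° = 24.34°.
Band runs from +172.13° eastward to -163.53°, crossing the antimeridian.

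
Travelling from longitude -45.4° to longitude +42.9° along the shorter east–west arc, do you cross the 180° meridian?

Signed shortest Δλ = ((42.9 − -45.4 + 180) mod 360) − 180 = 88.3°.
Going east by 88.3° from -45.4° reaches +42.9° without touching 180°.

No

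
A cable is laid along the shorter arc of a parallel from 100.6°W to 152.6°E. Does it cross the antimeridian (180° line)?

Naïve |152.6 − -100.6| = 253.2° > 180°, so the shorter arc goes the other way round — across 180°.
Signed shortest Δλ = ((152.6 − -100.6 + 180) mod 360) − 180 = -106.8°.
Going west by 106.8° from -100.6° passes through 180° before reaching +152.6°.

Yes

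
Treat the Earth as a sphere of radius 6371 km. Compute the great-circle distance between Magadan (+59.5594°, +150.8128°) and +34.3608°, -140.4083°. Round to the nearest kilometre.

Δλ = -140.4083 − 150.8128 = -291.2211°; wrapped into (−180°, 180°]: 68.7789°.
Δφ = 34.3608 − 59.5594 = -25.1986°.
a = sin²(Δφ/2) + cos φ₁ · cos φ₂ · sin²(Δλ/2) = 0.181005.
c = 2·atan2(√a, √(1−a)) = 0.87891 rad → d = 6371·c ≈ 5599.54 km.

5600 km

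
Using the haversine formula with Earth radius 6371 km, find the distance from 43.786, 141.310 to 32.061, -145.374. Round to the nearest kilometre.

Δλ = -145.374 − 141.310 = -286.684°; wrapped into (−180°, 180°]: 73.316°.
Δφ = 32.061 − 43.786 = -11.725°.
a = sin²(Δφ/2) + cos φ₁ · cos φ₂ · sin²(Δλ/2) = 0.228519.
c = 2·atan2(√a, √(1−a)) = 0.99684 rad → d = 6371·c ≈ 6350.85 km.

6351 km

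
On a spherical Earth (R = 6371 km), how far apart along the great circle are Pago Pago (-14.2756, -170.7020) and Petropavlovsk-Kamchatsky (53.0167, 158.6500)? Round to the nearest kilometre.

8036 km

Δλ = 158.6500 − -170.7020 = 329.3520°; wrapped into (−180°, 180°]: -30.6480°.
Δφ = 53.0167 − -14.2756 = 67.2923°.
a = sin²(Δφ/2) + cos φ₁ · cos φ₂ · sin²(Δλ/2) = 0.347703.
c = 2·atan2(√a, √(1−a)) = 1.26129 rad → d = 6371·c ≈ 8035.65 km.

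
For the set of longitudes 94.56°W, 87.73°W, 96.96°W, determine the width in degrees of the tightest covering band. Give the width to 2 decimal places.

Sort the longitudes: -96.96°, -94.56°, -87.73°.
Eastward gaps between consecutive values (wrapping around): 2.40°, 6.83°, 350.77°.
Largest gap = 350.77° ⇒ minimal covering band is its complement: 360° − 350.77° = 9.23°.
Band runs from -96.96° eastward to -87.73°.

9.23°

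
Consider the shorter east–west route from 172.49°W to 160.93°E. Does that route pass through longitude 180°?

Yes

Naïve |160.93 − -172.49| = 333.42° > 180°, so the shorter arc goes the other way round — across 180°.
Signed shortest Δλ = ((160.93 − -172.49 + 180) mod 360) − 180 = -26.58°.
Going west by 26.58° from -172.49° passes through 180° before reaching +160.93°.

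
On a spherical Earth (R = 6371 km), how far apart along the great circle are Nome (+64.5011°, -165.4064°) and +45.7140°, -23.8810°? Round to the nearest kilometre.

Δλ = -23.8810 − -165.4064 = 141.5254°.
Δφ = 45.7140 − 64.5011 = -18.7871°.
a = sin²(Δφ/2) + cos φ₁ · cos φ₂ · sin²(Δλ/2) = 0.294596.
c = 2·atan2(√a, √(1−a)) = 1.14746 rad → d = 6371·c ≈ 7310.44 km.

7310 km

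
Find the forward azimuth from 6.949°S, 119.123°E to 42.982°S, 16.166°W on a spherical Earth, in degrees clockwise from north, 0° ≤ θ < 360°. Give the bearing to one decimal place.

Δλ = -16.166 − 119.123 = -135.289°.
θ = atan2( sin Δλ · cos φ₂ , cos φ₁ · sin φ₂ − sin φ₁ · cos φ₂ · cos Δλ )
  = atan2(-0.51468, -0.73966) = -145.169° → normalised to [0°, 360°): 214.831°.

214.8°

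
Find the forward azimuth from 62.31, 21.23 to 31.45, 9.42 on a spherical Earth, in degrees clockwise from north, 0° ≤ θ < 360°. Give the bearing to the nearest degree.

Δλ = 9.42 − 21.23 = -11.81°.
θ = atan2( sin Δλ · cos φ₂ , cos φ₁ · sin φ₂ − sin φ₁ · cos φ₂ · cos Δλ )
  = atan2(-0.17460, -0.49695) = -160.641° → normalised to [0°, 360°): 199.359°.

199°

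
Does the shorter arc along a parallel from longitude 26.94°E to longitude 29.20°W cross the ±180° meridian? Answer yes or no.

No

Signed shortest Δλ = ((-29.20 − 26.94 + 180) mod 360) − 180 = -56.14°.
Going west by 56.14° from +26.94° reaches -29.20° without touching 180°.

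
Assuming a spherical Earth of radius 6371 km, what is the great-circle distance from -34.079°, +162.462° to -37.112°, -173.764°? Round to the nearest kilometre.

Δλ = -173.764 − 162.462 = -336.226°; wrapped into (−180°, 180°]: 23.774°.
Δφ = -37.112 − -34.079 = -3.033°.
a = sin²(Δφ/2) + cos φ₁ · cos φ₂ · sin²(Δλ/2) = 0.028725.
c = 2·atan2(√a, √(1−a)) = 0.34061 rad → d = 6371·c ≈ 2170.04 km.

2170 km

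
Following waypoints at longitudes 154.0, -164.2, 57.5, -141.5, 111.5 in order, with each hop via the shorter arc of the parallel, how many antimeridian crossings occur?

4

Leg 1: +154.0° → -164.2°, shortest Δλ = 41.8° (east) — crosses 180°.
Leg 2: -164.2° → +57.5°, shortest Δλ = -138.3° (west) — crosses 180°.
Leg 3: +57.5° → -141.5°, shortest Δλ = 161.0° (east) — crosses 180°.
Leg 4: -141.5° → +111.5°, shortest Δλ = -107.0° (west) — crosses 180°.
Total crossings: 4.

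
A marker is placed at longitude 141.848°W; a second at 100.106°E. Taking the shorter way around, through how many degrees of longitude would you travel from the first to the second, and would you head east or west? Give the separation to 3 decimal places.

Raw difference: 100.106 − -141.848 = 241.954°.
Normalise into (−180°, 180°]: 241.954° − 360° = -118.046°.
Negative ⇒ the second point lies to the west; separation 118.046°.

118.046° west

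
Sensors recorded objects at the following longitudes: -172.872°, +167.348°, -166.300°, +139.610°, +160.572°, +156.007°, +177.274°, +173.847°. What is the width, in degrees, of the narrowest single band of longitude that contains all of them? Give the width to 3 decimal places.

Sort the longitudes: -172.872°, -166.300°, +139.610°, +156.007°, +160.572°, +167.348°, +173.847°, +177.274°.
Eastward gaps between consecutive values (wrapping around): 6.572°, 305.910°, 16.397°, 4.565°, 6.776°, 6.499°, 3.427°, 9.854°.
Largest gap = 305.910° ⇒ minimal covering band is its complement: 360° − 305.910° = 54.090°.
Band runs from +139.610° eastward to -166.300°, crossing the antimeridian.

54.090°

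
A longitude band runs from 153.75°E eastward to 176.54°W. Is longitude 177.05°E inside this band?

Band width going east from +153.75° to -176.54°: ((-176.54 − 153.75) mod 360) = 29.71°.
Offset of +177.05° east of the west edge: ((177.05 − 153.75) mod 360) = 23.30°.
23.30° ≤ 29.71° ⇒ inside.

Yes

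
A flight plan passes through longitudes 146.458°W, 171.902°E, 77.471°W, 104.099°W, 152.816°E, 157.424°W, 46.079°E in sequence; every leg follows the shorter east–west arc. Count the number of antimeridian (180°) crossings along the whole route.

Leg 1: -146.458° → +171.902°, shortest Δλ = -41.64° (west) — crosses 180°.
Leg 2: +171.902° → -77.471°, shortest Δλ = 110.627° (east) — crosses 180°.
Leg 3: -77.471° → -104.099°, shortest Δλ = -26.628° (west) — does not cross 180°.
Leg 4: -104.099° → +152.816°, shortest Δλ = -103.085° (west) — crosses 180°.
Leg 5: +152.816° → -157.424°, shortest Δλ = 49.76° (east) — crosses 180°.
Leg 6: -157.424° → +46.079°, shortest Δλ = -156.497° (west) — crosses 180°.
Total crossings: 5.

5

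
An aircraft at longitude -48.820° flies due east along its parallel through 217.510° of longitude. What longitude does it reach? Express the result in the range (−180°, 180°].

+168.690°

Start at -48.820°; shift +217.510° → +168.690°.
+168.690° already lies in (−180°, 180°].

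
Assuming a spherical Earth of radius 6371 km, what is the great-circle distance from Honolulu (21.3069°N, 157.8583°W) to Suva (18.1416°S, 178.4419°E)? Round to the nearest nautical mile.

2748 nmi

Δλ = 178.4419 − -157.8583 = 336.3002°; wrapped into (−180°, 180°]: -23.6998°.
Δφ = -18.1416 − 21.3069 = -39.4485°.
a = sin²(Δφ/2) + cos φ₁ · cos φ₂ · sin²(Δλ/2) = 0.151235.
c = 2·atan2(√a, √(1−a)) = 0.79885 rad → d = 6371·c ≈ 5089.48 km ≈ 2748.10 nmi.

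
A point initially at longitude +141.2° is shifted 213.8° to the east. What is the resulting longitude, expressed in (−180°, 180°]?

Start at +141.2°; shift +213.8° → +355.0°.
+355.0° lies outside (−180°, 180°]; subtract 360° → -5.0°.

-5.0°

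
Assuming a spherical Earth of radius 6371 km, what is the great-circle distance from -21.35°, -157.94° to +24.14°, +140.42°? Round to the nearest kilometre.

Δλ = 140.42 − -157.94 = 298.36°; wrapped into (−180°, 180°]: -61.64°.
Δφ = 24.14 − -21.35 = 45.49°.
a = sin²(Δφ/2) + cos φ₁ · cos φ₂ · sin²(Δλ/2) = 0.372584.
c = 2·atan2(√a, √(1−a)) = 1.31312 rad → d = 6371·c ≈ 8365.90 km.

8366 km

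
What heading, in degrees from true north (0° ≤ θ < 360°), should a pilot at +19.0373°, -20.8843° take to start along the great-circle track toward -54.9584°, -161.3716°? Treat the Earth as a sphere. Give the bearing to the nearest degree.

Δλ = -161.3716 − -20.8843 = -140.4873°.
θ = atan2( sin Δλ · cos φ₂ , cos φ₁ · sin φ₂ − sin φ₁ · cos φ₂ · cos Δλ )
  = atan2(-0.36532, -0.62947) = -149.871° → normalised to [0°, 360°): 210.129°.

210°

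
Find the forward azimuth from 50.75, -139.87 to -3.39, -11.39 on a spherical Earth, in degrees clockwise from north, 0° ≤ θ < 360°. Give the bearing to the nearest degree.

60°

Δλ = -11.39 − -139.87 = 128.48°.
θ = atan2( sin Δλ · cos φ₂ , cos φ₁ · sin φ₂ − sin φ₁ · cos φ₂ · cos Δλ )
  = atan2(0.78146, 0.44360) = 60.418° → normalised to [0°, 360°): 60.418°.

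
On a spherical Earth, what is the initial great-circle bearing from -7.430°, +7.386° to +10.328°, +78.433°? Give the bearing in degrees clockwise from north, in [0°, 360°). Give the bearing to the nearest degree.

Δλ = 78.433 − 7.386 = 71.047°.
θ = atan2( sin Δλ · cos φ₂ , cos φ₁ · sin φ₂ − sin φ₁ · cos φ₂ · cos Δλ )
  = atan2(0.93046, 0.21910) = 76.750° → normalised to [0°, 360°): 76.750°.

77°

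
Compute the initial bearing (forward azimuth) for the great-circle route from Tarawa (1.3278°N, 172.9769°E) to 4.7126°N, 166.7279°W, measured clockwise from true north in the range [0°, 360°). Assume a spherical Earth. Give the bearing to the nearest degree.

Δλ = -166.7279 − 172.9769 = -339.7048°; wrapped into (−180°, 180°]: 20.2952°.
θ = atan2( sin Δλ · cos φ₂ , cos φ₁ · sin φ₂ − sin φ₁ · cos φ₂ · cos Δλ )
  = atan2(0.34568, 0.06048) = 80.077° → normalised to [0°, 360°): 80.077°.

80°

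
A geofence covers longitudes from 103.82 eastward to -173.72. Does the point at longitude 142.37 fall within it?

Band width going east from +103.82° to -173.72°: ((-173.72 − 103.82) mod 360) = 82.46°.
Offset of +142.37° east of the west edge: ((142.37 − 103.82) mod 360) = 38.55°.
38.55° ≤ 82.46° ⇒ inside.

Yes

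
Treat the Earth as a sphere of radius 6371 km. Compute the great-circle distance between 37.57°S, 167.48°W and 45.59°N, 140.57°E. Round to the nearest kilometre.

10605 km

Δλ = 140.57 − -167.48 = 308.05°; wrapped into (−180°, 180°]: -51.95°.
Δφ = 45.59 − -37.57 = 83.16°.
a = sin²(Δφ/2) + cos φ₁ · cos φ₂ · sin²(Δλ/2) = 0.546849.
c = 2·atan2(√a, √(1−a)) = 1.66463 rad → d = 6371·c ≈ 10605.37 km.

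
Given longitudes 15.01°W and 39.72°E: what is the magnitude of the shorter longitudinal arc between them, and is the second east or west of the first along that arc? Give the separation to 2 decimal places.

Raw difference: 39.72 − -15.01 = 54.73°.
Normalise into (−180°, 180°]: 54.73° stays 54.73°.
Positive ⇒ the second point lies to the east; separation 54.73°.

54.73° east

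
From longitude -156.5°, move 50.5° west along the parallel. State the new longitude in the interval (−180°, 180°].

Start at -156.5°; shift −50.5° → -207.0°.
-207.0° lies outside (−180°, 180°]; add 360° → +153.0°.

+153.0°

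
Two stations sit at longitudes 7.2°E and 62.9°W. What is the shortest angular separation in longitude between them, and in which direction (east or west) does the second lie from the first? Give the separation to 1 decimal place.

70.1° west

Raw difference: -62.9 − 7.2 = -70.1°.
Normalise into (−180°, 180°]: -70.1° stays -70.1°.
Negative ⇒ the second point lies to the west; separation 70.1°.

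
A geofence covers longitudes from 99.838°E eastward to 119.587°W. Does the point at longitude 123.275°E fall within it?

Yes

Band width going east from +99.838° to -119.587°: ((-119.587 − 99.838) mod 360) = 140.575°.
Offset of +123.275° east of the west edge: ((123.275 − 99.838) mod 360) = 23.437°.
23.437° ≤ 140.575° ⇒ inside.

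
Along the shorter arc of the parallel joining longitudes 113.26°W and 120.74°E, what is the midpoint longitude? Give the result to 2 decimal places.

Signed shortest Δλ from -113.26° to +120.74° is -126.00°.
Midpoint longitude = -113.26° + (-126.00°)/2 = -113.26° − 63.00° = -176.26°.
(The naïve average (-113.26 + +120.74)/2 = 3.74° is on the wrong side of the globe.)

176.26°W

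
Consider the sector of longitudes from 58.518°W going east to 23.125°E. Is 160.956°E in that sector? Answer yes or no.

Band width going east from -58.518° to +23.125°: ((23.125 − -58.518) mod 360) = 81.643°.
Offset of +160.956° east of the west edge: ((160.956 − -58.518) mod 360) = 219.474°.
219.474° > 81.643° ⇒ outside.

No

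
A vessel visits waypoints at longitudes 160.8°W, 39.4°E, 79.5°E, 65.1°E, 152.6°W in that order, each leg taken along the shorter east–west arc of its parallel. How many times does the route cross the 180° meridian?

2

Leg 1: -160.8° → +39.4°, shortest Δλ = -159.8° (west) — crosses 180°.
Leg 2: +39.4° → +79.5°, shortest Δλ = 40.1° (east) — does not cross 180°.
Leg 3: +79.5° → +65.1°, shortest Δλ = -14.4° (west) — does not cross 180°.
Leg 4: +65.1° → -152.6°, shortest Δλ = 142.3° (east) — crosses 180°.
Total crossings: 2.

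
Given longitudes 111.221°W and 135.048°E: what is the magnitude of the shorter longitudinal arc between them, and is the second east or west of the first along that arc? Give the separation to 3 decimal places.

113.731° west

Raw difference: 135.048 − -111.221 = 246.269°.
Normalise into (−180°, 180°]: 246.269° − 360° = -113.731°.
Negative ⇒ the second point lies to the west; separation 113.731°.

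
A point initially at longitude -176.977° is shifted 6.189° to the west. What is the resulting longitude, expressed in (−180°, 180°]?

+176.834°

Start at -176.977°; shift −6.189° → -183.166°.
-183.166° lies outside (−180°, 180°]; add 360° → +176.834°.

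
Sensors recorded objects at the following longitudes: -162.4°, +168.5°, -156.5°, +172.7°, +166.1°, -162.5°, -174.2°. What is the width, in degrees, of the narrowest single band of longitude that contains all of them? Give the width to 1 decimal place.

37.4°

Sort the longitudes: -174.2°, -162.5°, -162.4°, -156.5°, +166.1°, +168.5°, +172.7°.
Eastward gaps between consecutive values (wrapping around): 11.7°, 0.1°, 5.9°, 322.6°, 2.4°, 4.2°, 13.1°.
Largest gap = 322.6° ⇒ minimal covering band is its complement: 360° − 322.6° = 37.4°.
Band runs from +166.1° eastward to -156.5°, crossing the antimeridian.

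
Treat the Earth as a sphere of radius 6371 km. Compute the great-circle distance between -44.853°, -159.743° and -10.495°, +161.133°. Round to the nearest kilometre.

Δλ = 161.133 − -159.743 = 320.876°; wrapped into (−180°, 180°]: -39.124°.
Δφ = -10.495 − -44.853 = 34.358°.
a = sin²(Δφ/2) + cos φ₁ · cos φ₂ · sin²(Δλ/2) = 0.165383.
c = 2·atan2(√a, √(1−a)) = 0.83762 rad → d = 6371·c ≈ 5336.47 km.

5336 km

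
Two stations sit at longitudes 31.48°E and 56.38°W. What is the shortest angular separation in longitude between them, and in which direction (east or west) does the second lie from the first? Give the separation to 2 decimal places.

87.86° west

Raw difference: -56.38 − 31.48 = -87.86°.
Normalise into (−180°, 180°]: -87.86° stays -87.86°.
Negative ⇒ the second point lies to the west; separation 87.86°.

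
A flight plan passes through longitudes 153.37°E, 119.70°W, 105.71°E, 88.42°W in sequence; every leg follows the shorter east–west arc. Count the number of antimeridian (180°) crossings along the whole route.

Leg 1: +153.37° → -119.70°, shortest Δλ = 86.93° (east) — crosses 180°.
Leg 2: -119.70° → +105.71°, shortest Δλ = -134.59° (west) — crosses 180°.
Leg 3: +105.71° → -88.42°, shortest Δλ = 165.87° (east) — crosses 180°.
Total crossings: 3.

3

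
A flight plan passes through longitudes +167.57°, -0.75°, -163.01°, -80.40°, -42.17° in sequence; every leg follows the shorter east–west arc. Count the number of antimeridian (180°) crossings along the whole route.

Leg 1: +167.57° → -0.75°, shortest Δλ = -168.32° (west) — does not cross 180°.
Leg 2: -0.75° → -163.01°, shortest Δλ = -162.26° (west) — does not cross 180°.
Leg 3: -163.01° → -80.40°, shortest Δλ = 82.61° (east) — does not cross 180°.
Leg 4: -80.40° → -42.17°, shortest Δλ = 38.23° (east) — does not cross 180°.
Total crossings: 0.

0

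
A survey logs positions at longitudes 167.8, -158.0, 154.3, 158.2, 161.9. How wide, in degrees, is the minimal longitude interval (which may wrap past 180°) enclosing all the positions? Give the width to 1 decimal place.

Sort the longitudes: -158.0°, +154.3°, +158.2°, +161.9°, +167.8°.
Eastward gaps between consecutive values (wrapping around): 312.3°, 3.9°, 3.7°, 5.9°, 34.2°.
Largest gap = 312.3° ⇒ minimal covering band is its complement: 360° − 312.3° = 47.7°.
Band runs from +154.3° eastward to -158.0°, crossing the antimeridian.

47.7°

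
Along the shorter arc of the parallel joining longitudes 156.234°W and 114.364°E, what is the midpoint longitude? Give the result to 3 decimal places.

159.065°E

Signed shortest Δλ from -156.234° to +114.364° is -89.402°.
Midpoint longitude = -156.234° + (-89.402°)/2 = -156.234° − 44.701° = -200.935°.
Normalise into (−180°, 180°]: +159.065°.
(The naïve average (-156.234 + +114.364)/2 = -20.935° is on the wrong side of the globe.)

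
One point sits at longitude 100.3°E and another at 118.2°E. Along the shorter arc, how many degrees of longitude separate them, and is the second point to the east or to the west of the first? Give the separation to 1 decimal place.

17.9° east

Raw difference: 118.2 − 100.3 = 17.9°.
Normalise into (−180°, 180°]: 17.9° stays 17.9°.
Positive ⇒ the second point lies to the east; separation 17.9°.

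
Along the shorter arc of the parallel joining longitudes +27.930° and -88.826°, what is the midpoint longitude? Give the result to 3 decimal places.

-30.448°

Signed shortest Δλ from +27.930° to -88.826° is -116.756°.
Midpoint longitude = +27.930° + (-116.756°)/2 = +27.930° − 58.378° = -30.448°.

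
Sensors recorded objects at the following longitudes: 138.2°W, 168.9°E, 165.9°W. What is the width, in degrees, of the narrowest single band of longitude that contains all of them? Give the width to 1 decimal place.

52.9°

Sort the longitudes: -165.9°, -138.2°, +168.9°.
Eastward gaps between consecutive values (wrapping around): 27.7°, 307.1°, 25.2°.
Largest gap = 307.1° ⇒ minimal covering band is its complement: 360° − 307.1° = 52.9°.
Band runs from +168.9° eastward to -138.2°, crossing the antimeridian.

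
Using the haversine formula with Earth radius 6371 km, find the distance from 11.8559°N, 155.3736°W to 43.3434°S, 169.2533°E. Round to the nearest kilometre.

Δλ = 169.2533 − -155.3736 = 324.6269°; wrapped into (−180°, 180°]: -35.3731°.
Δφ = -43.3434 − 11.8559 = -55.1993°.
a = sin²(Δφ/2) + cos φ₁ · cos φ₂ · sin²(Δλ/2) = 0.280332.
c = 2·atan2(√a, √(1−a)) = 1.11594 rad → d = 6371·c ≈ 7109.63 km.

7110 km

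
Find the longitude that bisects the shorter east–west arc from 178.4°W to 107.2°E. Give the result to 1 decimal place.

144.4°E

Signed shortest Δλ from -178.4° to +107.2° is -74.4°.
Midpoint longitude = -178.4° + (-74.4°)/2 = -178.4° − 37.2° = -215.6°.
Normalise into (−180°, 180°]: +144.4°.
(The naïve average (-178.4 + +107.2)/2 = -35.6° is on the wrong side of the globe.)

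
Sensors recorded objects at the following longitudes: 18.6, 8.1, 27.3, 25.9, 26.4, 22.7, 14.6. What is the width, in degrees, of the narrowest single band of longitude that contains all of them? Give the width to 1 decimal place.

Sort the longitudes: +8.1°, +14.6°, +18.6°, +22.7°, +25.9°, +26.4°, +27.3°.
Eastward gaps between consecutive values (wrapping around): 6.5°, 4.0°, 4.1°, 3.2°, 0.5°, 0.9°, 340.8°.
Largest gap = 340.8° ⇒ minimal covering band is its complement: 360° − 340.8° = 19.2°.
Band runs from +8.1° eastward to +27.3°.

19.2°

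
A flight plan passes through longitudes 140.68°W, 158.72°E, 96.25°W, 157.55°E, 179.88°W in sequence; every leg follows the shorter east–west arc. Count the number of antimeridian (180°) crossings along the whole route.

4

Leg 1: -140.68° → +158.72°, shortest Δλ = -60.6° (west) — crosses 180°.
Leg 2: +158.72° → -96.25°, shortest Δλ = 105.03° (east) — crosses 180°.
Leg 3: -96.25° → +157.55°, shortest Δλ = -106.2° (west) — crosses 180°.
Leg 4: +157.55° → -179.88°, shortest Δλ = 22.57° (east) — crosses 180°.
Total crossings: 4.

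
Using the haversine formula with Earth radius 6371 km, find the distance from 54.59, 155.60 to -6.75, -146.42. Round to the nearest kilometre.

Δλ = -146.42 − 155.60 = -302.02°; wrapped into (−180°, 180°]: 57.98°.
Δφ = -6.75 − 54.59 = -61.34°.
a = sin²(Δφ/2) + cos φ₁ · cos φ₂ · sin²(Δλ/2) = 0.395353.
c = 2·atan2(√a, √(1−a)) = 1.35994 rad → d = 6371·c ≈ 8664.20 km.

8664 km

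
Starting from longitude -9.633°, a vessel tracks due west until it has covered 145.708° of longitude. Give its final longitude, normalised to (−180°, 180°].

-155.341°

Start at -9.633°; shift −145.708° → -155.341°.
-155.341° already lies in (−180°, 180°].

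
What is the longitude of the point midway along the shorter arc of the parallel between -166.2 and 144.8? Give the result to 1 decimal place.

Signed shortest Δλ from -166.2° to +144.8° is -49.0°.
Midpoint longitude = -166.2° + (-49.0°)/2 = -166.2° − 24.5° = -190.7°.
Normalise into (−180°, 180°]: +169.3°.
(The naïve average (-166.2 + +144.8)/2 = -10.7° is on the wrong side of the globe.)

+169.3°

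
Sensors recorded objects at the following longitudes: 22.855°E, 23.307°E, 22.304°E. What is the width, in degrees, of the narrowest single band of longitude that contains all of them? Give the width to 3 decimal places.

1.003°

Sort the longitudes: +22.304°, +22.855°, +23.307°.
Eastward gaps between consecutive values (wrapping around): 0.551°, 0.452°, 358.997°.
Largest gap = 358.997° ⇒ minimal covering band is its complement: 360° − 358.997° = 1.003°.
Band runs from +22.304° eastward to +23.307°.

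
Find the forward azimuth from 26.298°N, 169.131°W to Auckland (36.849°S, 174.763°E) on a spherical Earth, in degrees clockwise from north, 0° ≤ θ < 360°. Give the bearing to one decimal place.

Δλ = 174.763 − -169.131 = 343.894°; wrapped into (−180°, 180°]: -16.106°.
θ = atan2( sin Δλ · cos φ₂ , cos φ₁ · sin φ₂ − sin φ₁ · cos φ₂ · cos Δλ )
  = atan2(-0.22199, -0.87825) = -165.815° → normalised to [0°, 360°): 194.185°.

194.2°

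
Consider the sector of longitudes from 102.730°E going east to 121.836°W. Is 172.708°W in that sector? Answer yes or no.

Band width going east from +102.730° to -121.836°: ((-121.836 − 102.730) mod 360) = 135.434°.
Offset of -172.708° east of the west edge: ((-172.708 − 102.730) mod 360) = 84.562°.
84.562° ≤ 135.434° ⇒ inside.

Yes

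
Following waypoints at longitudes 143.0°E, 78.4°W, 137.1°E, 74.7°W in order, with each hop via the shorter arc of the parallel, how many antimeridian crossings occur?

3

Leg 1: +143.0° → -78.4°, shortest Δλ = 138.6° (east) — crosses 180°.
Leg 2: -78.4° → +137.1°, shortest Δλ = -144.5° (west) — crosses 180°.
Leg 3: +137.1° → -74.7°, shortest Δλ = 148.2° (east) — crosses 180°.
Total crossings: 3.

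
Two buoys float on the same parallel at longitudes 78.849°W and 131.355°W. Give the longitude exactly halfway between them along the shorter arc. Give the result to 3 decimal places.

Signed shortest Δλ from -78.849° to -131.355° is -52.506°.
Midpoint longitude = -78.849° + (-52.506°)/2 = -78.849° − 26.253° = -105.102°.

105.102°W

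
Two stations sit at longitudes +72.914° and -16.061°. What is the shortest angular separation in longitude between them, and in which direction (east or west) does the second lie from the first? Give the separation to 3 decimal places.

Raw difference: -16.061 − 72.914 = -88.975°.
Normalise into (−180°, 180°]: -88.975° stays -88.975°.
Negative ⇒ the second point lies to the west; separation 88.975°.

88.975° west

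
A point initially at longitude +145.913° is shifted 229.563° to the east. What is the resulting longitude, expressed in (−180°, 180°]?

+15.476°

Start at +145.913°; shift +229.563° → +375.476°.
+375.476° lies outside (−180°, 180°]; subtract 360° → +15.476°.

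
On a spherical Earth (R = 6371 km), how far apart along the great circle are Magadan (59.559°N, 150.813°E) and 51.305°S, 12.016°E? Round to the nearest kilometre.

Δλ = 12.016 − 150.813 = -138.797°.
Δφ = -51.305 − 59.559 = -110.864°.
a = sin²(Δφ/2) + cos φ₁ · cos φ₂ · sin²(Δλ/2) = 0.955605.
c = 2·atan2(√a, √(1−a)) = 2.71701 rad → d = 6371·c ≈ 17310.04 km.

17310 km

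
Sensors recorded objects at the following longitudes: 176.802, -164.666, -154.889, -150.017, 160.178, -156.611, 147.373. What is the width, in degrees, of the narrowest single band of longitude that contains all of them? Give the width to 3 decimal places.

62.610°

Sort the longitudes: -164.666°, -156.611°, -154.889°, -150.017°, +147.373°, +160.178°, +176.802°.
Eastward gaps between consecutive values (wrapping around): 8.055°, 1.722°, 4.872°, 297.390°, 12.805°, 16.624°, 18.532°.
Largest gap = 297.390° ⇒ minimal covering band is its complement: 360° − 297.390° = 62.610°.
Band runs from +147.373° eastward to -150.017°, crossing the antimeridian.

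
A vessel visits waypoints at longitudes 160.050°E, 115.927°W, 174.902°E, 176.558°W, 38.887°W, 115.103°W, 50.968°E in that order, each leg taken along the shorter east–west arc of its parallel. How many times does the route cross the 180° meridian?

3

Leg 1: +160.050° → -115.927°, shortest Δλ = 84.023° (east) — crosses 180°.
Leg 2: -115.927° → +174.902°, shortest Δλ = -69.171° (west) — crosses 180°.
Leg 3: +174.902° → -176.558°, shortest Δλ = 8.54° (east) — crosses 180°.
Leg 4: -176.558° → -38.887°, shortest Δλ = 137.671° (east) — does not cross 180°.
Leg 5: -38.887° → -115.103°, shortest Δλ = -76.216° (west) — does not cross 180°.
Leg 6: -115.103° → +50.968°, shortest Δλ = 166.071° (east) — does not cross 180°.
Total crossings: 3.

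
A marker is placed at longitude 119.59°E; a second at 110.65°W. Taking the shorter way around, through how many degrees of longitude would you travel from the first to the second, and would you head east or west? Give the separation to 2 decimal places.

Raw difference: -110.65 − 119.59 = -230.24°.
Normalise into (−180°, 180°]: -230.24° + 360° = 129.76°.
Positive ⇒ the second point lies to the east; separation 129.76°.

129.76° east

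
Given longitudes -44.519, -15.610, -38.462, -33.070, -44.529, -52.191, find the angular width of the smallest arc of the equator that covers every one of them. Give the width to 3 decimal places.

Sort the longitudes: -52.191°, -44.529°, -44.519°, -38.462°, -33.070°, -15.610°.
Eastward gaps between consecutive values (wrapping around): 7.662°, 0.010°, 6.057°, 5.392°, 17.460°, 323.419°.
Largest gap = 323.419° ⇒ minimal covering band is its complement: 360° − 323.419° = 36.581°.
Band runs from -52.191° eastward to -15.610°.

36.581°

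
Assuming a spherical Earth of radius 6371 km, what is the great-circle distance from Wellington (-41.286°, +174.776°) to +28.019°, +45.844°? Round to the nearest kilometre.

15191 km

Δλ = 45.844 − 174.776 = -128.932°.
Δφ = 28.019 − -41.286 = 69.305°.
a = sin²(Δφ/2) + cos φ₁ · cos φ₂ · sin²(Δλ/2) = 0.863404.
c = 2·atan2(√a, √(1−a)) = 2.38446 rad → d = 6371·c ≈ 15191.39 km.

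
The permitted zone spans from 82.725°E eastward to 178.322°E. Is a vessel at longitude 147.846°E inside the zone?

Yes

Band width going east from +82.725° to +178.322°: ((178.322 − 82.725) mod 360) = 95.597°.
Offset of +147.846° east of the west edge: ((147.846 − 82.725) mod 360) = 65.121°.
65.121° ≤ 95.597° ⇒ inside.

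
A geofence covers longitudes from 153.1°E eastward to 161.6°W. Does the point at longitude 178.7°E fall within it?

Band width going east from +153.1° to -161.6°: ((-161.6 − 153.1) mod 360) = 45.3°.
Offset of +178.7° east of the west edge: ((178.7 − 153.1) mod 360) = 25.6°.
25.6° ≤ 45.3° ⇒ inside.

Yes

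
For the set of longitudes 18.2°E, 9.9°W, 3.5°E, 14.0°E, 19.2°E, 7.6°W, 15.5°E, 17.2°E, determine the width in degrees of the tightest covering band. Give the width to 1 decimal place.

29.1°

Sort the longitudes: -9.9°, -7.6°, +3.5°, +14.0°, +15.5°, +17.2°, +18.2°, +19.2°.
Eastward gaps between consecutive values (wrapping around): 2.3°, 11.1°, 10.5°, 1.5°, 1.7°, 1.0°, 1.0°, 330.9°.
Largest gap = 330.9° ⇒ minimal covering band is its complement: 360° − 330.9° = 29.1°.
Band runs from -9.9° eastward to +19.2°.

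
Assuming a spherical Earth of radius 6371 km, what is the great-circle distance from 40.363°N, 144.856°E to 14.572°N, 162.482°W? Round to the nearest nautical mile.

Δλ = -162.482 − 144.856 = -307.338°; wrapped into (−180°, 180°]: 52.662°.
Δφ = 14.572 − 40.363 = -25.791°.
a = sin²(Δφ/2) + cos φ₁ · cos φ₂ · sin²(Δλ/2) = 0.194893.
c = 2·atan2(√a, √(1−a)) = 0.91447 rad → d = 6371·c ≈ 5826.06 km ≈ 3145.82 nmi.

3146 nmi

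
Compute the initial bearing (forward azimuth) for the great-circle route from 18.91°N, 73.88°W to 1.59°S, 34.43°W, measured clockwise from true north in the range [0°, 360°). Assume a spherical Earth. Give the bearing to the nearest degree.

114°

Δλ = -34.43 − -73.88 = 39.45°.
θ = atan2( sin Δλ · cos φ₂ , cos φ₁ · sin φ₂ − sin φ₁ · cos φ₂ · cos Δλ )
  = atan2(0.63516, -0.27640) = 113.517° → normalised to [0°, 360°): 113.517°.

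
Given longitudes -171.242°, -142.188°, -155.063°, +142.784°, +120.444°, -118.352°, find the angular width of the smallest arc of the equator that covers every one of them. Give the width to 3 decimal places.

Sort the longitudes: -171.242°, -155.063°, -142.188°, -118.352°, +120.444°, +142.784°.
Eastward gaps between consecutive values (wrapping around): 16.179°, 12.875°, 23.836°, 238.796°, 22.340°, 45.974°.
Largest gap = 238.796° ⇒ minimal covering band is its complement: 360° − 238.796° = 121.204°.
Band runs from +120.444° eastward to -118.352°, crossing the antimeridian.

121.204°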